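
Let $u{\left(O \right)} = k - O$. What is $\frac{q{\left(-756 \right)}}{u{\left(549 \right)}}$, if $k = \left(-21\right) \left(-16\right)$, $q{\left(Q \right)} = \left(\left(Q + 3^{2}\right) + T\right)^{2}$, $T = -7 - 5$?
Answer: $- \frac{192027}{71} \approx -2704.6$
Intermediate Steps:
$T = -12$
$q{\left(Q \right)} = \left(-3 + Q\right)^{2}$ ($q{\left(Q \right)} = \left(\left(Q + 3^{2}\right) - 12\right)^{2} = \left(\left(Q + 9\right) - 12\right)^{2} = \left(\left(9 + Q\right) - 12\right)^{2} = \left(-3 + Q\right)^{2}$)
$k = 336$
$u{\left(O \right)} = 336 - O$
$\frac{q{\left(-756 \right)}}{u{\left(549 \right)}} = \frac{\left(-3 - 756\right)^{2}}{336 - 549} = \frac{\left(-759\right)^{2}}{336 - 549} = \frac{576081}{-213} = 576081 \left(- \frac{1}{213}\right) = - \frac{192027}{71}$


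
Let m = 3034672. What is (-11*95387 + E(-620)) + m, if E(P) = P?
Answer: 1984795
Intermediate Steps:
(-11*95387 + E(-620)) + m = (-11*95387 - 620) + 3034672 = (-1049257 - 620) + 3034672 = -1049877 + 3034672 = 1984795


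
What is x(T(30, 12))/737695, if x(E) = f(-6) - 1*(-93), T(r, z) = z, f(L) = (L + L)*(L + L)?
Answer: 237/737695 ≈ 0.00032127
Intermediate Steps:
f(L) = 4*L**2 (f(L) = (2*L)*(2*L) = 4*L**2)
x(E) = 237 (x(E) = 4*(-6)**2 - 1*(-93) = 4*36 + 93 = 144 + 93 = 237)
x(T(30, 12))/737695 = 237/737695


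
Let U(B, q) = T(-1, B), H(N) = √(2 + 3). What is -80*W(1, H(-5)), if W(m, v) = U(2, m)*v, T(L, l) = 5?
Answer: -400*√5 ≈ -894.43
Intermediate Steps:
H(N) = √5
U(B, q) = 5
W(m, v) = 5*v
-80*W(1, H(-5)) = -400*√5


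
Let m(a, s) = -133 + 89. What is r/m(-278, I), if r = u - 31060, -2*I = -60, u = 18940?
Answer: 3030/11 ≈ 275.45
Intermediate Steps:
I = 30 (I = -½*(-60) = 30)
r = -12120 (r = 18940 - 31060 = -12120)
m(a, s) = -44
r/m(-278, I) = -12120/(-44) = -12120*(-1/44) = 3030/11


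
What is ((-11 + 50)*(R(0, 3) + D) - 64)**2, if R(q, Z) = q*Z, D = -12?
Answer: 283024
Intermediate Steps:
R(q, Z) = Z*q
((-11 + 50)*(R(0, 3) + D) - 64)**2 = ((-11 + 50)*(3*0 - 12) - 64)**2 = (39*(0 - 12) - 64)**2 = (39*(-12) - 64)**2 = (-468 - 64)**2 = (-532)**2 = 283024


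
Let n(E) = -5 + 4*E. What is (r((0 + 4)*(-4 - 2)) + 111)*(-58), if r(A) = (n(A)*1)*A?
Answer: -147030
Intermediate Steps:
r(A) = A*(-5 + 4*A) (r(A) = ((-5 + 4*A)*1)*A = (-5 + 4*A)*A = A*(-5 + 4*A))
(r((0 + 4)*(-4 - 2)) + 111)*(-58) = (((0 + 4)*(-4 - 2))*(-5 + 4*((0 + 4)*(-4 - 2))) + 111)*(-58) = ((4*(-6))*(-5 + 4*(4*(-6))) + 111)*(-58) = (-24*(-5 + 4*(-24)) + 111)*(-58) = (-24*(-5 - 96) + 111)*(-58) = (-24*(-101) + 111)*(-58) = (2424 + 111)*(-58) = 2535*(-58) = -147030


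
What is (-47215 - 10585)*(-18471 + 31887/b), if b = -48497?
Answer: 51778394497200/48497 ≈ 1.0677e+9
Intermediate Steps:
(-47215 - 10585)*(-18471 + 31887/b) = (-47215 - 10585)*(-18471 + 31887/(-48497)) = -57800*(-18471 + 31887*(-1/48497)) = -57800*(-18471 - 31887/48497) = -57800*(-895819974/48497) = 51778394497200/48497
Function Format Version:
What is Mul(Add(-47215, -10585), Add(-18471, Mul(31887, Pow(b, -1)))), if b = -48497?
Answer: Rational(51778394497200, 48497) ≈ 1.0677e+9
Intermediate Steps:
Mul(Add(-47215, -10585), Add(-18471, Mul(31887, Pow(b, -1)))) = Mul(Add(-47215, -10585), Add(-18471, Mul(31887, Pow(-48497, -1)))) = Mul(-57800, Add(-18471, Mul(31887, Rational(-1, 48497)))) = Mul(-57800, Add(-18471, Rational(-31887, 48497))) = Mul(-57800, Rational(-895819974, 48497)) = Rational(51778394497200, 48497)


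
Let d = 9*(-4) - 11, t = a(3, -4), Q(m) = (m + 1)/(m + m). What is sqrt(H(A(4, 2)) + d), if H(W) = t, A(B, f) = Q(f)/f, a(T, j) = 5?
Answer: I*sqrt(42) ≈ 6.4807*I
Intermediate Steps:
Q(m) = (1 + m)/(2*m) (Q(m) = (1 + m)/((2*m)) = (1 + m)*(1/(2*m)) = (1 + m)/(2*m))
t = 5
A(B, f) = (1 + f)/(2*f**2) (A(B, f) = ((1 + f)/(2*f))/f = (1 + f)/(2*f**2))
d = -47 (d = -36 - 11 = -47)
H(W) = 5
sqrt(H(A(4, 2)) + d) = sqrt(5 - 47) = sqrt(-42) = I*sqrt(42)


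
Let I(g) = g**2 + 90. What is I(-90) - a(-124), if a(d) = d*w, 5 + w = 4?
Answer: 8066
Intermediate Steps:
w = -1 (w = -5 + 4 = -1)
a(d) = -d (a(d) = d*(-1) = -d)
I(g) = 90 + g**2
I(-90) - a(-124) = (90 + (-90)**2) - (-1)*(-124) = (90 + 8100) - 1*124 = 8190 - 124 = 8066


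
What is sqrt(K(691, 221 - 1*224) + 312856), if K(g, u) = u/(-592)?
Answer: sqrt(6852797935)/148 ≈ 559.33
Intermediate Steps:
K(g, u) = -u/592 (K(g, u) = u*(-1/592) = -u/592)
sqrt(K(691, 221 - 1*224) + 312856) = sqrt(-(221 - 1*224)/592 + 312856) = sqrt(-(221 - 224)/592 + 312856) = sqrt(-1/592*(-3) + 312856) = sqrt(3/592 + 312856) = sqrt(185210755/592) = sqrt(6852797935)/148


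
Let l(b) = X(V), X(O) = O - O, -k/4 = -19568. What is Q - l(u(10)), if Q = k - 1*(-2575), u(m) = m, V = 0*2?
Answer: 80847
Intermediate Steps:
k = 78272 (k = -4*(-19568) = 78272)
V = 0
X(O) = 0
l(b) = 0
Q = 80847 (Q = 78272 - 1*(-2575) = 78272 + 2575 = 80847)
Q - l(u(10)) = 80847 - 1*0 = 80847 + 0 = 80847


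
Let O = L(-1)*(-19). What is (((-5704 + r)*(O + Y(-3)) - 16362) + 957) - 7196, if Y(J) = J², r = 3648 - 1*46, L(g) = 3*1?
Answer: 78295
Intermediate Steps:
L(g) = 3
r = 3602 (r = 3648 - 46 = 3602)
O = -57 (O = 3*(-19) = -57)
(((-5704 + r)*(O + Y(-3)) - 16362) + 957) - 7196 = (((-5704 + 3602)*(-57 + (-3)²) - 16362) + 957) - 7196 = ((-2102*(-57 + 9) - 16362) + 957) - 7196 = ((-2102*(-48) - 16362) + 957) - 7196 = ((100896 - 16362) + 957) - 7196 = (84534 + 957) - 7196 = 85491 - 7196 = 78295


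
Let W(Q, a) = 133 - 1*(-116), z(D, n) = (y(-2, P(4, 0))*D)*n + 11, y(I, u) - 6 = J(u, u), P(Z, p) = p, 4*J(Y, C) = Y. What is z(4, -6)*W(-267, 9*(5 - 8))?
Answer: -33117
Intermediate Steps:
J(Y, C) = Y/4
y(I, u) = 6 + u/4
z(D, n) = 11 + 6*D*n (z(D, n) = ((6 + (1/4)*0)*D)*n + 11 = ((6 + 0)*D)*n + 11 = (6*D)*n + 11 = 6*D*n + 11 = 11 + 6*D*n)
W(Q, a) = 249 (W(Q, a) = 133 + 116 = 249)
z(4, -6)*W(-267, 9*(5 - 8)) = (11 + 6*4*(-6))*249 = (11 - 144)*249 = -133*249 = -33117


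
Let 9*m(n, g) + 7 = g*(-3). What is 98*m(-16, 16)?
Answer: -5390/9 ≈ -598.89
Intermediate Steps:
m(n, g) = -7/9 - g/3 (m(n, g) = -7/9 + (g*(-3))/9 = -7/9 + (-3*g)/9 = -7/9 - g/3)
98*m(-16, 16) = 98*(-7/9 - 1/3*16) = 98*(-7/9 - 16/3) = 98*(-55/9) = -5390/9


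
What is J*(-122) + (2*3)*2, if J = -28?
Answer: 3428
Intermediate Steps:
J*(-122) + (2*3)*2 = -28*(-122) + (2*3)*2 = 3416 + 6*2 = 3416 + 12 = 3428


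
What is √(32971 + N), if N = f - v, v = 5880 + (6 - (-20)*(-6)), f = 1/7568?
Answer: √97384759593/1892 ≈ 164.94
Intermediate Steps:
f = 1/7568 ≈ 0.00013214
v = 5766 (v = 5880 + (6 - 10*12) = 5880 + (6 - 120) = 5880 - 114 = 5766)
N = -43637087/7568 (N = 1/7568 - 1*5766 = 1/7568 - 5766 = -43637087/7568 ≈ -5766.0)
√(32971 + N) = √(32971 - 43637087/7568) = √(205887441/7568) = √97384759593/1892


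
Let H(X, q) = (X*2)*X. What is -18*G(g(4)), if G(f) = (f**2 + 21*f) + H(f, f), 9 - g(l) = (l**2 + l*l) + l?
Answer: -29160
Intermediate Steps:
g(l) = 9 - l - 2*l**2 (g(l) = 9 - ((l**2 + l*l) + l) = 9 - ((l**2 + l**2) + l) = 9 - (2*l**2 + l) = 9 - (l + 2*l**2) = 9 + (-l - 2*l**2) = 9 - l - 2*l**2)
H(X, q) = 2*X**2 (H(X, q) = (2*X)*X = 2*X**2)
G(f) = 3*f**2 + 21*f (G(f) = (f**2 + 21*f) + 2*f**2 = 3*f**2 + 21*f)
-18*G(g(4)) = -54*(9 - 1*4 - 2*4**2)*(7 + (9 - 1*4 - 2*4**2)) = -54*(9 - 4 - 2*16)*(7 + (9 - 4 - 2*16)) = -54*(9 - 4 - 32)*(7 + (9 - 4 - 32)) = -54*(-27)*(7 - 27) = -54*(-27)*(-20) = -18*1620 = -29160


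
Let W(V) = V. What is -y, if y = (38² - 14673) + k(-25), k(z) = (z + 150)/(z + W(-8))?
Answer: 436682/33 ≈ 13233.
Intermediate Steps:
k(z) = (150 + z)/(-8 + z) (k(z) = (z + 150)/(z - 8) = (150 + z)/(-8 + z))
y = -436682/33 (y = (38² - 14673) + (150 - 25)/(-8 - 25) = (1444 - 14673) + 125/(-33) = -13229 - 1/33*125 = -13229 - 125/33 = -436682/33 ≈ -13233.)
-y = -1*(-436682/33) = 436682/33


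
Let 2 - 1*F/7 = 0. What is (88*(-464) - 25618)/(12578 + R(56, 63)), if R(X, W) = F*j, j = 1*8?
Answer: -2215/423 ≈ -5.2364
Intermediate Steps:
F = 14 (F = 14 - 7*0 = 14 + 0 = 14)
j = 8
R(X, W) = 112 (R(X, W) = 14*8 = 112)
(88*(-464) - 25618)/(12578 + R(56, 63)) = (88*(-464) - 25618)/(12578 + 112) = (-40832 - 25618)/12690 = -66450*1/12690 = -2215/423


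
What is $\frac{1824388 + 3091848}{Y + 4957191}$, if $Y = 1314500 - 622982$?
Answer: $\frac{4916236}{5648709} \approx 0.87033$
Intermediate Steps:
$Y = 691518$ ($Y = 1314500 - 622982 = 691518$)
$\frac{1824388 + 3091848}{Y + 4957191} = \frac{1824388 + 3091848}{691518 + 4957191} = \frac{4916236}{5648709}$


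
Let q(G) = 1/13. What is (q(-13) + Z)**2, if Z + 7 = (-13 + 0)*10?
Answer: 3168400/169 ≈ 18748.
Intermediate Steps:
q(G) = 1/13
Z = -137 (Z = -7 + (-13 + 0)*10 = -7 - 13*10 = -7 - 130 = -137)
(q(-13) + Z)**2 = (1/13 - 137)**2 = (-1780/13)**2 = 3168400/169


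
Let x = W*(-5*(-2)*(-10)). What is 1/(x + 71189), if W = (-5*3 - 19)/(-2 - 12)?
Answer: 7/496623 ≈ 1.4095e-5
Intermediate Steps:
W = 17/7 (W = (-15 - 19)/(-14) = -34*(-1/14) = 17/7 ≈ 2.4286)
x = -1700/7 (x = 17*(-5*(-2)*(-10))/7 = 17*(10*(-10))/7 = (17/7)*(-100) = -1700/7 ≈ -242.86)
1/(x + 71189) = 1/(-1700/7 + 71189) = 1/(496623/7) = 7/496623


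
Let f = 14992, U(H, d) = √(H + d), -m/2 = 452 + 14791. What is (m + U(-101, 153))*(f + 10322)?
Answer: -771722604 + 50628*√13 ≈ -7.7154e+8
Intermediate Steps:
m = -30486 (m = -2*(452 + 14791) = -2*15243 = -30486)
(m + U(-101, 153))*(f + 10322) = (-30486 + √(-101 + 153))*(14992 + 10322) = (-30486 + √52)*25314 = (-30486 + 2*√13)*25314 = -771722604 + 50628*√13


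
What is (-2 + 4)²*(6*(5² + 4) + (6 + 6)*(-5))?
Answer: 456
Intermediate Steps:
(-2 + 4)²*(6*(5² + 4) + (6 + 6)*(-5)) = 2²*(6*(25 + 4) + 12*(-5)) = 4*(6*29 - 60) = 4*(174 - 60) = 4*114 = 456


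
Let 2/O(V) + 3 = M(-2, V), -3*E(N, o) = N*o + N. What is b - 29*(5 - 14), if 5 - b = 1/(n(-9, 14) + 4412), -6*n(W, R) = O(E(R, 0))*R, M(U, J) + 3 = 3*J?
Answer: 35209592/132367 ≈ 266.00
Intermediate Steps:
M(U, J) = -3 + 3*J
E(N, o) = -N/3 - N*o/3 (E(N, o) = -(N*o + N)/3 = -(N + N*o)/3 = -N/3 - N*o/3)
O(V) = 2/(-6 + 3*V) (O(V) = 2/(-3 + (-3 + 3*V)) = 2/(-6 + 3*V))
n(W, R) = -R/(9*(-2 - R/3)) (n(W, R) = -2/(3*(-2 - R*(1 + 0)/3))*R/6 = -2/(3*(-2 - ⅓*R*1))*R/6 = -2/(3*(-2 - R/3))*R/6 = -R/(9*(-2 - R/3)))
b = 661805/132367 (b = 5 - 1/((⅓)*14/(6 + 14) + 4412) = 5 - 1/((⅓)*14/20 + 4412) = 5 - 1/((⅓)*14*(1/20) + 4412) = 5 - 1/(7/30 + 4412) = 5 - 1/132367/30 = 5 - 1*30/132367 = 5 - 30/132367 = 661805/132367 ≈ 4.9998)
b - 29*(5 - 14) = 661805/132367 - 29*(5 - 14) = 661805/132367 - 29*(-9) = 661805/132367 - 1*(-261) = 661805/132367 + 261 = 35209592/132367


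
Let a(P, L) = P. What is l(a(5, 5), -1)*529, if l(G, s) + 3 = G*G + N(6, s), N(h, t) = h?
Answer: 14812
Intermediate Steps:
l(G, s) = 3 + G**2 (l(G, s) = -3 + (G*G + 6) = -3 + (G**2 + 6) = -3 + (6 + G**2) = 3 + G**2)
l(a(5, 5), -1)*529 = (3 + 5**2)*529 = (3 + 25)*529 = 28*529 = 14812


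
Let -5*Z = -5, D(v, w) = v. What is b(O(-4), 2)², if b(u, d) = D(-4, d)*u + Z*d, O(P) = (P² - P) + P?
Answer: 3844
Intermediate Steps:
O(P) = P²
Z = 1 (Z = -⅕*(-5) = 1)
b(u, d) = d - 4*u (b(u, d) = -4*u + 1*d = -4*u + d = d - 4*u)
b(O(-4), 2)² = (2 - 4*(-4)²)² = (2 - 4*16)² = (2 - 64)² = (-62)² = 3844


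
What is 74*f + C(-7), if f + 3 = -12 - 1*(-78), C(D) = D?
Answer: 4655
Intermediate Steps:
f = 63 (f = -3 + (-12 - 1*(-78)) = -3 + (-12 + 78) = -3 + 66 = 63)
74*f + C(-7) = 74*63 - 7 = 4662 - 7 = 4655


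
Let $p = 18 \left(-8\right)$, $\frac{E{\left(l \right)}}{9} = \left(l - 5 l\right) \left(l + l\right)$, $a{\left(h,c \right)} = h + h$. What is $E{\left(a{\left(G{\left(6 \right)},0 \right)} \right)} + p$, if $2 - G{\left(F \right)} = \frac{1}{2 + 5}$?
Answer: $- \frac{55728}{49} \approx -1137.3$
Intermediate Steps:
$G{\left(F \right)} = \frac{13}{7}$ ($G{\left(F \right)} = 2 - \frac{1}{2 + 5} = 2 - \frac{1}{7} = \frac{13}{7}$)
$a{\left(h,c \right)} = 2 h$
$E{\left(l \right)} = - 72 l^{2}$ ($E{\left(l \right)} = 9 \left(l - 5 l\right) \left(l + l\right) = 9 - 4 l 2 l = 9 \left(- 8 l^{2}\right) = - 72 l^{2}$)
$p = -144$
$E{\left(a{\left(G{\left(6 \right)},0 \right)} \right)} + p = - 72 \left(2 \cdot \frac{13}{7}\right)^{2} - 144 = - 72 \left(\frac{26}{7}\right)^{2} - 144 = \left(-72\right) \frac{676}{49} - 144 = - \frac{48672}{49} - 144 = - \frac{55728}{49}$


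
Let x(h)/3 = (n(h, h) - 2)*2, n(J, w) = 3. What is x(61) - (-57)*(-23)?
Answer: -1305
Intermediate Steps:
x(h) = 6 (x(h) = 3*((3 - 2)*2) = 3*(1*2) = 3*2 = 6)
x(61) - (-57)*(-23) = 6 - (-57)*(-23) = 6 - 1*1311 = 6 - 1311 = -1305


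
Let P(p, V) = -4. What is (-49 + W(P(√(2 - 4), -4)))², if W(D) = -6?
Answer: 3025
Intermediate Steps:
(-49 + W(P(√(2 - 4), -4)))² = (-49 - 6)² = (-55)² = 3025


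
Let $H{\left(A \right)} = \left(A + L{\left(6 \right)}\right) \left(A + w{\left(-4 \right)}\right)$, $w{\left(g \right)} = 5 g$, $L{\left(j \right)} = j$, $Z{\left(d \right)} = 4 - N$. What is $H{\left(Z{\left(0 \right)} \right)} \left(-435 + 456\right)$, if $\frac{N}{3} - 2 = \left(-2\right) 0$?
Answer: $-1848$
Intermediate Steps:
$N = 6$ ($N = 6 + 3 \left(\left(-2\right) 0\right) = 6 + 3 \cdot 0 = 6 + 0 = 6$)
$Z{\left(d \right)} = -2$ ($Z{\left(d \right)} = 4 - 6 = -2$)
$H{\left(A \right)} = \left(-20 + A\right) \left(6 + A\right)$ ($H{\left(A \right)} = \left(A + 6\right) \left(A + 5 \left(-4\right)\right) = \left(6 + A\right) \left(A - 20\right) = \left(6 + A\right) \left(-20 + A\right) = \left(-20 + A\right) \left(6 + A\right)$)
$H{\left(Z{\left(0 \right)} \right)} \left(-435 + 456\right) = \left(-120 + \left(-2\right)^{2} - -28\right) \left(-435 + 456\right) = \left(-120 + 4 + 28\right) 21 = \left(-88\right) 21 = -1848$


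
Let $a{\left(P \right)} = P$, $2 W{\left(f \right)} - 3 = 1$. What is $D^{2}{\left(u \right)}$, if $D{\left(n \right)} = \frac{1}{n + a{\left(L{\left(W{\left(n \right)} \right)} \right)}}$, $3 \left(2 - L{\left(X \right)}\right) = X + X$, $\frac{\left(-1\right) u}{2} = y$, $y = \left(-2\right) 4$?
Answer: $\frac{9}{2500} \approx 0.0036$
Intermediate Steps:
$W{\left(f \right)} = 2$ ($W{\left(f \right)} = \frac{3}{2} + \frac{1}{2} \cdot 1 = \frac{3}{2} + \frac{1}{2} = 2$)
$y = -8$
$u = 16$ ($u = \left(-2\right) \left(-8\right) = 16$)
$L{\left(X \right)} = 2 - \frac{2 X}{3}$ ($L{\left(X \right)} = 2 - \frac{X + X}{3} = 2 - \frac{2 X}{3}$)
$D{\left(n \right)} = \frac{1}{\frac{2}{3} + n}$ ($D{\left(n \right)} = \frac{1}{n + \left(2 - \frac{4}{3}\right)} = \frac{1}{n + \frac{2}{3}} = \frac{1}{\frac{2}{3} + n}$)
$D^{2}{\left(u \right)} = \left(\frac{3}{2 + 3 \cdot 16}\right)^{2} = \left(\frac{3}{2 + 48}\right)^{2} = \left(\frac{3}{50}\right)^{2} = \frac{9}{2500}$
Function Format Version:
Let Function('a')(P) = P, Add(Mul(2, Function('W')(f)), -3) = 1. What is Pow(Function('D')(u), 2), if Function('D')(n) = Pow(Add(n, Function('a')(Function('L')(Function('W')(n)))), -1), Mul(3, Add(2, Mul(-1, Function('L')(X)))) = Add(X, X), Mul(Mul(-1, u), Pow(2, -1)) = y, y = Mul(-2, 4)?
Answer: Rational(9, 2500) ≈ 0.0036000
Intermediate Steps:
Function('W')(f) = 2 (Function('W')(f) = Add(Rational(3, 2), Mul(Rational(1, 2), 1)) = Add(Rational(3, 2), Rational(1, 2)) = 2)
y = -8
u = 16 (u = Mul(-2, -8) = 16)
Function('L')(X) = Add(2, Mul(Rational(-2, 3), X)) (Function('L')(X) = Add(2, Mul(Rational(-1, 3), Add(X, X))) = Add(2, Mul(Rational(-1, 3), Mul(2, X))) = Add(2, Mul(Rational(-2, 3), X)))
Function('D')(n) = Pow(Add(Rational(2, 3), n), -1) (Function('D')(n) = Pow(Add(n, Add(2, Mul(Rational(-2, 3), 2))), -1) = Pow(Add(n, Add(2, Rational(-4, 3))), -1) = Pow(Add(n, Rational(2, 3)), -1) = Pow(Add(Rational(2, 3), n), -1))
Pow(Function('D')(u), 2) = Pow(Mul(3, Pow(Add(2, Mul(3, 16)), -1)), 2) = Pow(Mul(3, Pow(Add(2, 48), -1)), 2) = Pow(Mul(3, Pow(50, -1)), 2) = Pow(Mul(3, Rational(1, 50)), 2) = Pow(Rational(3, 50), 2) = Rational(9, 2500)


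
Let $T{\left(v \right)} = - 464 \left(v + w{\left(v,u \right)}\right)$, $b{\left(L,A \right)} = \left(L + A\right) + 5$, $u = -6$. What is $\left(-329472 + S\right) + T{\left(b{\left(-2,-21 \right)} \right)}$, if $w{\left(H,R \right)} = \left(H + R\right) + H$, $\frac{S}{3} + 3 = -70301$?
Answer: $-512544$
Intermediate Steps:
$S = -210912$ ($S = -9 + 3 \left(-70301\right) = -9 - 210903 = -210912$)
$w{\left(H,R \right)} = R + 2 H$
$b{\left(L,A \right)} = 5 + A + L$ ($b{\left(L,A \right)} = \left(A + L\right) + 5 = 5 + A + L$)
$T{\left(v \right)} = 2784 - 1392 v$ ($T{\left(v \right)} = - 464 \left(v + \left(-6 + 2 v\right)\right) = - 464 \left(-6 + 3 v\right) = 2784 - 1392 v$)
$\left(-329472 + S\right) + T{\left(b{\left(-2,-21 \right)} \right)} = \left(-329472 - 210912\right) - \left(-2784 + 1392 \left(5 - 21 - 2\right)\right) = -540384 + \left(2784 - -25056\right) = -540384 + \left(2784 + 25056\right) = -540384 + 27840 = -512544$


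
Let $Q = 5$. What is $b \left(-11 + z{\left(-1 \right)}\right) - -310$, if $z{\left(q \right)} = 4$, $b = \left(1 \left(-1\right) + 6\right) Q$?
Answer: $135$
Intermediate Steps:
$b = 25$ ($b = \left(1 \left(-1\right) + 6\right) 5 = \left(-1 + 6\right) 5 = 5 \cdot 5 = 25$)
$b \left(-11 + z{\left(-1 \right)}\right) - -310 = 25 \left(-11 + 4\right) - -310 = 25 \left(-7\right) + 310 = -175 + 310 = 135$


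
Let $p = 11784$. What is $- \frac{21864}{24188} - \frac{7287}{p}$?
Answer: $- \frac{36158611}{23752616} \approx -1.5223$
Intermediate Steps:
$- \frac{21864}{24188} - \frac{7287}{p} = - \frac{21864}{24188} - \frac{7287}{11784} = \left(-21864\right) \frac{1}{24188} - \frac{2429}{3928} = - \frac{5466}{6047} - \frac{2429}{3928} = - \frac{36158611}{23752616}$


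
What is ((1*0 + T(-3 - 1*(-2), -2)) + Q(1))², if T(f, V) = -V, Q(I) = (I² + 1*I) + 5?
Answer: 81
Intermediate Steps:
Q(I) = 5 + I + I² (Q(I) = (I² + I) + 5 = (I + I²) + 5 = 5 + I + I²)
((1*0 + T(-3 - 1*(-2), -2)) + Q(1))² = ((1*0 - 1*(-2)) + (5 + 1 + 1²))² = ((0 + 2) + (5 + 1 + 1))² = (2 + 7)² = 9² = 81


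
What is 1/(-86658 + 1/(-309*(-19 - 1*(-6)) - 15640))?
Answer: -11623/1007225935 ≈ -1.1540e-5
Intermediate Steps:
1/(-86658 + 1/(-309*(-19 - 1*(-6)) - 15640)) = 1/(-86658 + 1/(-309*(-19 + 6) - 15640)) = 1/(-86658 + 1/(-309*(-13) - 15640)) = 1/(-86658 + 1/(4017 - 15640)) = 1/(-86658 + 1/(-11623)) = 1/(-86658 - 1/11623) = 1/(-1007225935/11623) = -11623/1007225935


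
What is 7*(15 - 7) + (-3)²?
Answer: 65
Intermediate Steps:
7*(15 - 7) + (-3)² = 7*8 + 9 = 56 + 9 = 65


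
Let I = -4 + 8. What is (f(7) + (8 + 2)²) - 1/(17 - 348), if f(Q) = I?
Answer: 34425/331 ≈ 104.00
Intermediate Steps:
I = 4
f(Q) = 4
(f(7) + (8 + 2)²) - 1/(17 - 348) = (4 + (8 + 2)²) - 1/(17 - 348) = (4 + 10²) - 1/(-331) = (4 + 100) - 1*(-1/331) = 104 + 1/331 = 34425/331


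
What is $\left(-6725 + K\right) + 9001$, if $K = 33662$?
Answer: $35938$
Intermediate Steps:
$\left(-6725 + K\right) + 9001 = \left(-6725 + 33662\right) + 9001 = 26937 + 9001 = 35938$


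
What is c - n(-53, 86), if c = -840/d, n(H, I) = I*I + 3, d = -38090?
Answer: -28182707/3809 ≈ -7399.0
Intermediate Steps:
n(H, I) = 3 + I² (n(H, I) = I² + 3 = 3 + I²)
c = 84/3809 (c = -840/(-38090) = -840*(-1/38090) = 84/3809 ≈ 0.022053)
c - n(-53, 86) = 84/3809 - (3 + 86²) = 84/3809 - (3 + 7396) = 84/3809 - 1*7399 = 84/3809 - 7399 = -28182707/3809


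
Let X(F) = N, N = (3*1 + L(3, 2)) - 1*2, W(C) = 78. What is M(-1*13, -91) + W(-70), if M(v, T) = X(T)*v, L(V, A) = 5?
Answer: 0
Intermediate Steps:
N = 6 (N = (3*1 + 5) - 1*2 = (3 + 5) - 2 = 8 - 2 = 6)
X(F) = 6
M(v, T) = 6*v
M(-1*13, -91) + W(-70) = 6*(-1*13) + 78 = 6*(-13) + 78 = -78 + 78 = 0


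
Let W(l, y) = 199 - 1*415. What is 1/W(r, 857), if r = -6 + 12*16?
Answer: -1/216 ≈ -0.0046296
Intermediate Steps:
r = 186 (r = -6 + 192 = 186)
W(l, y) = -216 (W(l, y) = 199 - 415 = -216)
1/W(r, 857) = 1/(-216) = -1/216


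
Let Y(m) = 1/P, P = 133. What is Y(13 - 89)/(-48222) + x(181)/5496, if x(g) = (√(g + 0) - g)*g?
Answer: -35018921797/5874789816 + 181*√181/5496 ≈ -5.5178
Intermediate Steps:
Y(m) = 1/133
x(g) = g*(√g - g) (x(g) = (√g - g)*g = g*(√g - g))
Y(13 - 89)/(-48222) + x(181)/5496 = (1/133)/(-48222) + (181^(3/2) - 1*181²)/5496 = (1/133)*(-1/48222) + (181*√181 - 1*32761)*(1/5496) = -1/6413526 + (181*√181 - 32761)*(1/5496) = -1/6413526 + (-32761 + 181*√181)*(1/5496) = -1/6413526 + (-32761/5496 + 181*√181/5496) = -35018921797/5874789816 + 181*√181/5496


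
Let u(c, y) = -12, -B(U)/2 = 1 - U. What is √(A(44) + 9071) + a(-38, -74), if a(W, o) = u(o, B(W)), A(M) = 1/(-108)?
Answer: -12 + √2939001/18 ≈ 83.242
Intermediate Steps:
B(U) = -2 + 2*U (B(U) = -2*(1 - U) = -2 + 2*U)
A(M) = -1/108
a(W, o) = -12
√(A(44) + 9071) + a(-38, -74) = √(-1/108 + 9071) - 12 = √(979667/108) - 12 = √2939001/18 - 12 = -12 + √2939001/18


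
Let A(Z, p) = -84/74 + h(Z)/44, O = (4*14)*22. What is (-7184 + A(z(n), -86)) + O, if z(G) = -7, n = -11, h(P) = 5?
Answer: -9691519/1628 ≈ -5953.0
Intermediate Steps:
O = 1232 (O = 56*22 = 1232)
A(Z, p) = -1663/1628 (A(Z, p) = -84/74 + 5/44 = -84*1/74 + 5*(1/44) = -42/37 + 5/44 = -1663/1628)
(-7184 + A(z(n), -86)) + O = (-7184 - 1663/1628) + 1232 = -11697215/1628 + 1232 = -9691519/1628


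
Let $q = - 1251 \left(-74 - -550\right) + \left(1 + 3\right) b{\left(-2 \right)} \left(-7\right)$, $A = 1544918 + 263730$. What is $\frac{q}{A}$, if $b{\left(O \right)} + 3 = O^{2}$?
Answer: $- \frac{74438}{226081} \approx -0.32925$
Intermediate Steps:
$b{\left(O \right)} = -3 + O^{2}$
$A = 1808648$
$q = -595504$ ($q = - 1251 \left(-74 - -550\right) + \left(1 + 3\right) \left(-3 + \left(-2\right)^{2}\right) \left(-7\right) = - 1251 \left(-74 + 550\right) + 4 \left(-3 + 4\right) \left(-7\right) = \left(-1251\right) 476 + 4 \cdot 1 \left(-7\right) = -595476 + 4 \left(-7\right) = -595476 - 28 = -595504$)
$\frac{q}{A} = - \frac{595504}{1808648} = \left(-595504\right) \frac{1}{1808648} = - \frac{74438}{226081}$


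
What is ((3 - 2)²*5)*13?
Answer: 65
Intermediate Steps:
((3 - 2)²*5)*13 = (1²*5)*13 = (1*5)*13 = 5*13 = 65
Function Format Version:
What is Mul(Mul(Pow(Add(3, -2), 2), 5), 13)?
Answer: 65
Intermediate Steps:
Mul(Mul(Pow(Add(3, -2), 2), 5), 13) = Mul(Mul(Pow(1, 2), 5), 13) = Mul(Mul(1, 5), 13) = Mul(5, 13) = 65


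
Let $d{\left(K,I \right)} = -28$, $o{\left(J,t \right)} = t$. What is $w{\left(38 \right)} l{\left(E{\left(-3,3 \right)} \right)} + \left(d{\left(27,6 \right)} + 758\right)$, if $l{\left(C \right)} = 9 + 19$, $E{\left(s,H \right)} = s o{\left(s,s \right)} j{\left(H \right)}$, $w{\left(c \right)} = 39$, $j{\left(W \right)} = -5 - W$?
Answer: $1822$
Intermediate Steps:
$E{\left(s,H \right)} = s^{2} \left(-5 - H\right)$ ($E{\left(s,H \right)} = s s \left(-5 - H\right) = s^{2} \left(-5 - H\right)$)
$l{\left(C \right)} = 28$
$w{\left(38 \right)} l{\left(E{\left(-3,3 \right)} \right)} + \left(d{\left(27,6 \right)} + 758\right) = 39 \cdot 28 + \left(-28 + 758\right) = 1092 + 730 = 1822$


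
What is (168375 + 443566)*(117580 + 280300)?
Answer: 243479085080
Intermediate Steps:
(168375 + 443566)*(117580 + 280300) = 611941*397880 = 243479085080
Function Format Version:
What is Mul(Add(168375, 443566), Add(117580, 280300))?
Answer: 243479085080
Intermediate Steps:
Mul(Add(168375, 443566), Add(117580, 280300)) = Mul(611941, 397880) = 243479085080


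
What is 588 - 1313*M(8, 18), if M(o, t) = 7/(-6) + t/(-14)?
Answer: 159935/42 ≈ 3808.0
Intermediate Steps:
M(o, t) = -7/6 - t/14 (M(o, t) = 7*(-⅙) + t*(-1/14) = -7/6 - t/14)
588 - 1313*M(8, 18) = 588 - 1313*(-7/6 - 1/14*18) = 588 - 1313*(-7/6 - 9/7) = 588 - 1313*(-103/42) = 588 + 135239/42 = 159935/42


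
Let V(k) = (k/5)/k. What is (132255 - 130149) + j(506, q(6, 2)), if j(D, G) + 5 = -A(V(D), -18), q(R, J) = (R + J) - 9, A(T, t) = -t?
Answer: 2083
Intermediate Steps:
V(k) = ⅕ (V(k) = (k*(⅕))/k = (k/5)/k = ⅕)
q(R, J) = -9 + J + R (q(R, J) = (J + R) - 9 = -9 + J + R)
j(D, G) = -23 (j(D, G) = -5 - (-1)*(-18) = -5 - 1*18 = -5 - 18 = -23)
(132255 - 130149) + j(506, q(6, 2)) = (132255 - 130149) - 23 = 2106 - 23 = 2083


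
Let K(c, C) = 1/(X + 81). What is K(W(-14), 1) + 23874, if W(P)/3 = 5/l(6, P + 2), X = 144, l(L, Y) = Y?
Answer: 5371651/225 ≈ 23874.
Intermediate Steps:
W(P) = 15/(2 + P) (W(P) = 3*(5/(P + 2)) = 3*(5/(2 + P)) = 15/(2 + P))
K(c, C) = 1/225 (K(c, C) = 1/(144 + 81) = 1/225)
K(W(-14), 1) + 23874 = 1/225 + 23874 = 5371651/225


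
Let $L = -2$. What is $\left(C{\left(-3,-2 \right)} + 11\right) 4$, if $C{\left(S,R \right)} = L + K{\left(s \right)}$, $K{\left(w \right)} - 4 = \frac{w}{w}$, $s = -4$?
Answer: $56$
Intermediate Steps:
$K{\left(w \right)} = 5$ ($K{\left(w \right)} = 4 + \frac{w}{w} = 4 + 1 = 5$)
$C{\left(S,R \right)} = 3$ ($C{\left(S,R \right)} = -2 + 5 = 3$)
$\left(C{\left(-3,-2 \right)} + 11\right) 4 = \left(3 + 11\right) 4 = 14 \cdot 4 = 56$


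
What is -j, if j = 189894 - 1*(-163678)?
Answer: -353572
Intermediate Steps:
j = 353572 (j = 189894 + 163678 = 353572)
-j = -1*353572 = -353572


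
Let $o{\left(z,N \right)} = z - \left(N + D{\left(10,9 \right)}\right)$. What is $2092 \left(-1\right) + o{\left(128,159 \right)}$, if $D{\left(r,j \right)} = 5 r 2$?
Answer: $-2223$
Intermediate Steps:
$D{\left(r,j \right)} = 10 r$
$o{\left(z,N \right)} = -100 + z - N$ ($o{\left(z,N \right)} = z - \left(N + 10 \cdot 10\right) = z - \left(N + 100\right) = z - \left(100 + N\right) = -100 + z - N$)
$2092 \left(-1\right) + o{\left(128,159 \right)} = 2092 \left(-1\right) - 131 = -2092 - 131 = -2223$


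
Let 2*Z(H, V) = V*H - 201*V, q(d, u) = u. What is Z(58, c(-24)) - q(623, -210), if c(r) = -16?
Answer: 1354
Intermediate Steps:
Z(H, V) = -201*V/2 + H*V/2 (Z(H, V) = (V*H - 201*V)/2 = (H*V - 201*V)/2 = (-201*V + H*V)/2 = -201*V/2 + H*V/2)
Z(58, c(-24)) - q(623, -210) = (½)*(-16)*(-201 + 58) - 1*(-210) = (½)*(-16)*(-143) + 210 = 1144 + 210 = 1354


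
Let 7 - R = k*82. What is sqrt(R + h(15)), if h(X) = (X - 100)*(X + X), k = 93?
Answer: I*sqrt(10169) ≈ 100.84*I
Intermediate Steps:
h(X) = 2*X*(-100 + X) (h(X) = (-100 + X)*(2*X) = 2*X*(-100 + X))
R = -7619 (R = 7 - 93*82 = 7 - 1*7626 = 7 - 7626 = -7619)
sqrt(R + h(15)) = sqrt(-7619 + 2*15*(-100 + 15)) = sqrt(-7619 + 2*15*(-85)) = sqrt(-7619 - 2550) = sqrt(-10169) = I*sqrt(10169)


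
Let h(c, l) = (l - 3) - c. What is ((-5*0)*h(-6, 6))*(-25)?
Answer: 0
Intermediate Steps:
h(c, l) = -3 + l - c (h(c, l) = (-3 + l) - c = -3 + l - c)
((-5*0)*h(-6, 6))*(-25) = ((-5*0)*(-3 + 6 - 1*(-6)))*(-25) = (0*(-3 + 6 + 6))*(-25) = (0*9)*(-25) = 0*(-25) = 0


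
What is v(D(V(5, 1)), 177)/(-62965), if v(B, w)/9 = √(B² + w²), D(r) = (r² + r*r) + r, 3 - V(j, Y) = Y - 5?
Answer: -27*√4706/62965 ≈ -0.029416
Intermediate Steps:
V(j, Y) = 8 - Y (V(j, Y) = 3 - (Y - 5) = 3 - (-5 + Y) = 3 + (5 - Y) = 8 - Y)
D(r) = r + 2*r² (D(r) = (r² + r²) + r = 2*r² + r = r + 2*r²)
v(B, w) = 9*√(B² + w²)
v(D(V(5, 1)), 177)/(-62965) = (9*√(((8 - 1*1)*(1 + 2*(8 - 1*1)))² + 177²))/(-62965) = (9*√(((8 - 1)*(1 + 2*(8 - 1)))² + 31329))*(-1/62965) = (9*√((7*(1 + 2*7))² + 31329))*(-1/62965) = (9*√((7*(1 + 14))² + 31329))*(-1/62965) = (9*√((7*15)² + 31329))*(-1/62965) = (9*√(105² + 31329))*(-1/62965) = (9*√(11025 + 31329))*(-1/62965) = (9*√42354)*(-1/62965) = (9*(3*√4706))*(-1/62965) = (27*√4706)*(-1/62965) = -27*√4706/62965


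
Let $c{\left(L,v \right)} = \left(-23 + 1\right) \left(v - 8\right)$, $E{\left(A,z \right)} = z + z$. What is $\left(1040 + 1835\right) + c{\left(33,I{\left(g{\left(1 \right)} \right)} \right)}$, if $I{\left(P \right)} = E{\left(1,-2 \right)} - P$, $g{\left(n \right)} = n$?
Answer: $3161$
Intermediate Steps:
$E{\left(A,z \right)} = 2 z$
$I{\left(P \right)} = -4 - P$ ($I{\left(P \right)} = 2 \left(-2\right) - P = -4 - P$)
$c{\left(L,v \right)} = 176 - 22 v$ ($c{\left(L,v \right)} = - 22 \left(-8 + v\right) = 176 - 22 v$)
$\left(1040 + 1835\right) + c{\left(33,I{\left(g{\left(1 \right)} \right)} \right)} = \left(1040 + 1835\right) + \left(176 - 22 \left(-4 - 1\right)\right) = 2875 + \left(176 - 22 \left(-4 - 1\right)\right) = 2875 + \left(176 - -110\right) = 2875 + \left(176 + 110\right) = 2875 + 286 = 3161$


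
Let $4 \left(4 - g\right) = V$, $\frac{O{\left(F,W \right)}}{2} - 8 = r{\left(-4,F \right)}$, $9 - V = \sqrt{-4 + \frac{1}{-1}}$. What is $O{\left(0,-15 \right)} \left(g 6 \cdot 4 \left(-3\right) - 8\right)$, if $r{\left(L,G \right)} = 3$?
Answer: $-2948 - 396 i \sqrt{5} \approx -2948.0 - 885.48 i$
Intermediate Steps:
$V = 9 - i \sqrt{5}$ ($V = 9 - \sqrt{-4 + \frac{1}{-1}} = 9 - \sqrt{-4 - 1} = 9 - \sqrt{-5} = 9 - i \sqrt{5} \approx 9.0 - 2.2361 i$)
$O{\left(F,W \right)} = 22$ ($O{\left(F,W \right)} = 16 + 2 \cdot 3 = 16 + 6 = 22$)
$g = \frac{7}{4} + \frac{i \sqrt{5}}{4}$ ($g = 4 - \frac{9 - i \sqrt{5}}{4} = 4 - \left(\frac{9}{4} - \frac{i \sqrt{5}}{4}\right) = \frac{7}{4} + \frac{i \sqrt{5}}{4} \approx 1.75 + 0.55902 i$)
$O{\left(0,-15 \right)} \left(g 6 \cdot 4 \left(-3\right) - 8\right) = 22 \left(\left(\frac{7}{4} + \frac{i \sqrt{5}}{4}\right) 6 \cdot 4 \left(-3\right) - 8\right) = 22 \left(\left(\frac{21}{2} + \frac{3 i \sqrt{5}}{2}\right) 4 \left(-3\right) - 8\right) = 22 \left(\left(42 + 6 i \sqrt{5}\right) \left(-3\right) - 8\right) = 22 \left(\left(-126 - 18 i \sqrt{5}\right) - 8\right) = 22 \left(-134 - 18 i \sqrt{5}\right) = -2948 - 396 i \sqrt{5}$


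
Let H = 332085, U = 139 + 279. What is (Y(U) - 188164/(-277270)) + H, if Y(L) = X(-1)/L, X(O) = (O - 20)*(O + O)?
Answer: 9622090805248/28974715 ≈ 3.3209e+5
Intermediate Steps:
X(O) = 2*O*(-20 + O) (X(O) = (-20 + O)*(2*O) = 2*O*(-20 + O))
U = 418
Y(L) = 42/L (Y(L) = (2*(-1)*(-20 - 1))/L = (2*(-1)*(-21))/L = 42/L)
(Y(U) - 188164/(-277270)) + H = (42/418 - 188164/(-277270)) + 332085 = (42*(1/418) - 188164*(-1/277270)) + 332085 = (21/209 + 94082/138635) + 332085 = 22574473/28974715 + 332085 = 9622090805248/28974715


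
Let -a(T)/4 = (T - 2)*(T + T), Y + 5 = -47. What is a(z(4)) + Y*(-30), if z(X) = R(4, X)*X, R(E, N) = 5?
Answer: -1320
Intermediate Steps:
Y = -52 (Y = -5 - 47 = -52)
z(X) = 5*X
a(T) = -8*T*(-2 + T) (a(T) = -4*(T - 2)*(T + T) = -4*(-2 + T)*2*T = -8*T*(-2 + T))
a(z(4)) + Y*(-30) = 8*(5*4)*(2 - 5*4) - 52*(-30) = 8*20*(2 - 1*20) + 1560 = 8*20*(2 - 20) + 1560 = 8*20*(-18) + 1560 = -2880 + 1560 = -1320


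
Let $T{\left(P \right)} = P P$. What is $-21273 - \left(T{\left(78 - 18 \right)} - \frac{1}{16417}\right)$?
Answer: $- \frac{408340040}{16417} \approx -24873.0$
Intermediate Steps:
$T{\left(P \right)} = P^{2}$
$-21273 - \left(T{\left(78 - 18 \right)} - \frac{1}{16417}\right) = -21273 - \left(\left(78 - 18\right)^{2} - \frac{1}{16417}\right) = -21273 - \left(60^{2} - \frac{1}{16417}\right) = -21273 - \left(3600 - \frac{1}{16417}\right) = -21273 - \frac{59101199}{16417} = - \frac{408340040}{16417}$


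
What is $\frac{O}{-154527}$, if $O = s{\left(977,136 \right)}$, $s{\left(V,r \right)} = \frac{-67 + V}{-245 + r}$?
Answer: $\frac{910}{16843443} \approx 5.4027 \cdot 10^{-5}$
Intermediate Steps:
$s{\left(V,r \right)} = \frac{-67 + V}{-245 + r}$
$O = - \frac{910}{109}$ ($O = \frac{-67 + 977}{-245 + 136} = \frac{1}{-109} \cdot 910 = \left(- \frac{1}{109}\right) 910 = - \frac{910}{109} \approx -8.3486$)
$\frac{O}{-154527} = - \frac{910}{109 \left(-154527\right)} = \left(- \frac{910}{109}\right) \left(- \frac{1}{154527}\right) = \frac{910}{16843443}$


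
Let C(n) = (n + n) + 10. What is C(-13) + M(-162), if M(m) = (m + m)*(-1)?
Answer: 308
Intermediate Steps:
C(n) = 10 + 2*n (C(n) = 2*n + 10 = 10 + 2*n)
M(m) = -2*m (M(m) = (2*m)*(-1) = -2*m)
C(-13) + M(-162) = (10 + 2*(-13)) - 2*(-162) = (10 - 26) + 324 = -16 + 324 = 308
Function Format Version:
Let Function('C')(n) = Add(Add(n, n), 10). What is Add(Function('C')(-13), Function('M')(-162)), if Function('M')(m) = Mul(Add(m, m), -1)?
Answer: 308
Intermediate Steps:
Function('C')(n) = Add(10, Mul(2, n)) (Function('C')(n) = Add(Mul(2, n), 10) = Add(10, Mul(2, n)))
Function('M')(m) = Mul(-2, m) (Function('M')(m) = Mul(Mul(2, m), -1) = Mul(-2, m))
Add(Function('C')(-13), Function('M')(-162)) = Add(Add(10, Mul(2, -13)), Mul(-2, -162)) = Add(Add(10, -26), 324) = Add(-16, 324) = 308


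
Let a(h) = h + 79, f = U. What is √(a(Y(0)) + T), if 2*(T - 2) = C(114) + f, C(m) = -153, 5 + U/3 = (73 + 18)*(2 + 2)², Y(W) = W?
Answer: √2181 ≈ 46.701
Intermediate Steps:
U = 4353 (U = -15 + 3*((73 + 18)*(2 + 2)²) = -15 + 3*(91*4²) = -15 + 3*(91*16) = -15 + 3*1456 = -15 + 4368 = 4353)
f = 4353
a(h) = 79 + h
T = 2102 (T = 2 + (-153 + 4353)/2 = 2 + (½)*4200 = 2 + 2100 = 2102)
√(a(Y(0)) + T) = √((79 + 0) + 2102) = √(79 + 2102) = √2181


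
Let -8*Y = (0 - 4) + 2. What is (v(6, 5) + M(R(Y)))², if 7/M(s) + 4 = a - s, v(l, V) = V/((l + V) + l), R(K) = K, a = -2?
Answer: 123201/180625 ≈ 0.68208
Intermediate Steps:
Y = ¼ (Y = -((0 - 4) + 2)/8 = -(-4 + 2)/8 = -⅛*(-2) = ¼ ≈ 0.25000)
v(l, V) = V/(V + 2*l) (v(l, V) = V/((V + l) + l) = V/(V + 2*l))
M(s) = 7/(-6 - s) (M(s) = 7/(-4 + (-2 - s)) = 7/(-6 - s))
(v(6, 5) + M(R(Y)))² = (5/(5 + 2*6) - 7/(6 + ¼))² = (5/(5 + 12) - 7/25/4)² = (5/17 - 7*4/25)² = (5*(1/17) - 28/25)² = (5/17 - 28/25)² = (-351/425)² = 123201/180625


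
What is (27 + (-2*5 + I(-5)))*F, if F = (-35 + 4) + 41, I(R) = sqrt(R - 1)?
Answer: 170 + 10*I*sqrt(6) ≈ 170.0 + 24.495*I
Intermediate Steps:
I(R) = sqrt(-1 + R)
F = 10 (F = -31 + 41 = 10)
(27 + (-2*5 + I(-5)))*F = (27 + (-2*5 + sqrt(-1 - 5)))*10 = (27 + (-10 + sqrt(-6)))*10 = (27 + (-10 + I*sqrt(6)))*10 = (17 + I*sqrt(6))*10 = 170 + 10*I*sqrt(6)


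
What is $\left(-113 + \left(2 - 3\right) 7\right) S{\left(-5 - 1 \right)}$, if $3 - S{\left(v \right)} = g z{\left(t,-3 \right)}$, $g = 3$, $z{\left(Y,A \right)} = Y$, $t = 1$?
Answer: $0$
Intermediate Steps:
$S{\left(v \right)} = 0$ ($S{\left(v \right)} = 3 - 3 \cdot 1 = 3 - 3 = 0$)
$\left(-113 + \left(2 - 3\right) 7\right) S{\left(-5 - 1 \right)} = \left(-113 + \left(2 - 3\right) 7\right) 0 = \left(-113 - 7\right) 0 = \left(-120\right) 0 = 0$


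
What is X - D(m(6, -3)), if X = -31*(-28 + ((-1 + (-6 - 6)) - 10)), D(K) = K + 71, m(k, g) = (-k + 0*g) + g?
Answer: 1519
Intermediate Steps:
m(k, g) = g - k (m(k, g) = (-k + 0) + g = -k + g = g - k)
D(K) = 71 + K
X = 1581 (X = -31*(-28 + ((-1 - 12) - 10)) = -31*(-28 + (-13 - 10)) = -31*(-28 - 23) = -31*(-51) = 1581)
X - D(m(6, -3)) = 1581 - (71 + (-3 - 1*6)) = 1581 - (71 + (-3 - 6)) = 1581 - (71 - 9) = 1581 - 1*62 = 1581 - 62 = 1519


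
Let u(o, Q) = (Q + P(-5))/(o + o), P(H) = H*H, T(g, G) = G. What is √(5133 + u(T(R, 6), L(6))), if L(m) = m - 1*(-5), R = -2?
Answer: 4*√321 ≈ 71.666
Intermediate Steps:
L(m) = 5 + m (L(m) = m + 5 = 5 + m)
P(H) = H²
u(o, Q) = (25 + Q)/(2*o) (u(o, Q) = (Q + (-5)²)/(o + o) = (Q + 25)/((2*o)) = (25 + Q)*(1/(2*o)) = (25 + Q)/(2*o))
√(5133 + u(T(R, 6), L(6))) = √(5133 + (½)*(25 + (5 + 6))/6) = √(5133 + (½)*(⅙)*(25 + 11)) = √(5133 + (½)*(⅙)*36) = √(5133 + 3) = √5136 = 4*√321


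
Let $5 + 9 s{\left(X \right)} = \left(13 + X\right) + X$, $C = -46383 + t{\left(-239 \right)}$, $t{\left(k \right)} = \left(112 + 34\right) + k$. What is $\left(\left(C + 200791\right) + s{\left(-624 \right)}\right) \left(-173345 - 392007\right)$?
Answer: $- \frac{784479608440}{9} \approx -8.7164 \cdot 10^{10}$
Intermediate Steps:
$t{\left(k \right)} = 146 + k$
$C = -46476$ ($C = -46383 + \left(146 - 239\right) = -46383 - 93 = -46476$)
$s{\left(X \right)} = \frac{8}{9} + \frac{2 X}{9}$ ($s{\left(X \right)} = - \frac{5}{9} + \frac{\left(13 + X\right) + X}{9} = - \frac{5}{9} + \frac{13 + 2 X}{9} = - \frac{5}{9} + \left(\frac{13}{9} + \frac{2 X}{9}\right) = \frac{8}{9} + \frac{2 X}{9}$)
$\left(\left(C + 200791\right) + s{\left(-624 \right)}\right) \left(-173345 - 392007\right) = \left(\left(-46476 + 200791\right) + \left(\frac{8}{9} + \frac{2}{9} \left(-624\right)\right)\right) \left(-173345 - 392007\right) = \left(154315 + \left(\frac{8}{9} - \frac{416}{3}\right)\right) \left(-565352\right) = \left(154315 - \frac{1240}{9}\right) \left(-565352\right) = \frac{1387595}{9} \left(-565352\right) = - \frac{784479608440}{9}$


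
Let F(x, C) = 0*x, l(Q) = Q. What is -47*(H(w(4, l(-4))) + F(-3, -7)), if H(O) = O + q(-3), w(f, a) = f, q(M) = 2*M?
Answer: 94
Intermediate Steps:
H(O) = -6 + O (H(O) = O + 2*(-3) = O - 6 = -6 + O)
F(x, C) = 0
-47*(H(w(4, l(-4))) + F(-3, -7)) = -47*((-6 + 4) + 0) = -47*(-2 + 0) = -47*(-2) = 94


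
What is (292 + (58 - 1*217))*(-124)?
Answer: -16492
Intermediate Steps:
(292 + (58 - 1*217))*(-124) = (292 + (58 - 217))*(-124) = (292 - 159)*(-124) = 133*(-124) = -16492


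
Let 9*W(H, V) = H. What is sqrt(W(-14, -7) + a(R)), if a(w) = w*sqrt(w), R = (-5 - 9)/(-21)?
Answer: sqrt(-14 + 2*sqrt(6))/3 ≈ 1.0056*I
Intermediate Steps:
W(H, V) = H/9
R = 2/3 (R = -14*(-1/21) = 2/3 ≈ 0.66667)
a(w) = w**(3/2)
sqrt(W(-14, -7) + a(R)) = sqrt((1/9)*(-14) + (2/3)**(3/2)) = sqrt(-14/9 + 2*sqrt(6)/9)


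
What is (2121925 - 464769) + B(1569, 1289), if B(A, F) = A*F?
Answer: 3679597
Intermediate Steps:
(2121925 - 464769) + B(1569, 1289) = (2121925 - 464769) + 1569*1289 = 1657156 + 2022441 = 3679597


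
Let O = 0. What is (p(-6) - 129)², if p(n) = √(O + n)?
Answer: (129 - I*√6)² ≈ 16635.0 - 631.97*I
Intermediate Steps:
p(n) = √n (p(n) = √(0 + n) = √n)
(p(-6) - 129)² = (√(-6) - 129)² = (I*√6 - 129)² = (-129 + I*√6)²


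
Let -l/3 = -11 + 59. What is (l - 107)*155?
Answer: -38905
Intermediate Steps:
l = -144 (l = -3*(-11 + 59) = -3*48 = -144)
(l - 107)*155 = (-144 - 107)*155 = -251*155 = -38905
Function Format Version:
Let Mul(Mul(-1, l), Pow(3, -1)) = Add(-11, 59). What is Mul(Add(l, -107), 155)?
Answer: -38905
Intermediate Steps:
l = -144 (l = Mul(-3, Add(-11, 59)) = Mul(-3, 48) = -144)
Mul(Add(l, -107), 155) = Mul(Add(-144, -107), 155) = Mul(-251, 155) = -38905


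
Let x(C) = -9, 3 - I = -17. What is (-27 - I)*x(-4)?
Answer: 423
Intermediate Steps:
I = 20 (I = 3 - 1*(-17) = 3 + 17 = 20)
(-27 - I)*x(-4) = (-27 - 1*20)*(-9) = (-27 - 20)*(-9) = -47*(-9) = 423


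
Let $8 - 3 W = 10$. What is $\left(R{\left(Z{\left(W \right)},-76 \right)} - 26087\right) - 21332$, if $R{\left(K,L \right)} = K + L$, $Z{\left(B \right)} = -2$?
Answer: $-47497$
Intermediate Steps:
$W = - \frac{2}{3}$ ($W = \frac{8}{3} - \frac{10}{3} = - \frac{2}{3} \approx -0.66667$)
$\left(R{\left(Z{\left(W \right)},-76 \right)} - 26087\right) - 21332 = \left(\left(-2 - 76\right) - 26087\right) - 21332 = \left(-78 - 26087\right) - 21332 = -26165 - 21332 = -47497$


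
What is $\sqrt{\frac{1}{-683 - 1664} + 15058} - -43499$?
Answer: $43499 + \frac{5 \sqrt{3317824815}}{2347} \approx 43622.0$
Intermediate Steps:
$\sqrt{\frac{1}{-683 - 1664} + 15058} - -43499 = \sqrt{\frac{1}{-2347} + 15058} + 43499 = \sqrt{- \frac{1}{2347} + 15058} + 43499 = \sqrt{\frac{35341125}{2347}} + 43499 = \frac{5 \sqrt{3317824815}}{2347} + 43499 = 43499 + \frac{5 \sqrt{3317824815}}{2347}$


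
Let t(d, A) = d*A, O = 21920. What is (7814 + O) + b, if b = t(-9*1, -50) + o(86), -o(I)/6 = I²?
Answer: -14192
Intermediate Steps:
o(I) = -6*I²
t(d, A) = A*d
b = -43926 (b = -(-450) - 6*86² = -50*(-9) - 6*7396 = 450 - 44376 = -43926)
(7814 + O) + b = (7814 + 21920) - 43926 = 29734 - 43926 = -14192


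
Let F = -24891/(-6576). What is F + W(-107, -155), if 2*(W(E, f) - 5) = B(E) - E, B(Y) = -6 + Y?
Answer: 12681/2192 ≈ 5.7851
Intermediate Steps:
W(E, f) = 2 (W(E, f) = 5 + ((-6 + E) - E)/2 = 5 + (½)*(-6) = 5 - 3 = 2)
F = 8297/2192 (F = -24891*(-1/6576) = 8297/2192 ≈ 3.7851)
F + W(-107, -155) = 8297/2192 + 2 = 12681/2192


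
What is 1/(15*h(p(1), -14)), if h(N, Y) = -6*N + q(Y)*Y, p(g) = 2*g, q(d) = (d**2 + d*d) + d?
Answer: -1/79560 ≈ -1.2569e-5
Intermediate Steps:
q(d) = d + 2*d**2 (q(d) = (d**2 + d**2) + d = 2*d**2 + d = d + 2*d**2)
h(N, Y) = -6*N + Y**2*(1 + 2*Y) (h(N, Y) = -6*N + (Y*(1 + 2*Y))*Y = -6*N + Y**2*(1 + 2*Y))
1/(15*h(p(1), -14)) = 1/(15*(-12 + (-14)**2*(1 + 2*(-14)))) = 1/(15*(-6*2 + 196*(1 - 28))) = 1/(15*(-12 + 196*(-27))) = 1/(15*(-12 - 5292)) = 1/(15*(-5304)) = 1/(-79560) = -1/79560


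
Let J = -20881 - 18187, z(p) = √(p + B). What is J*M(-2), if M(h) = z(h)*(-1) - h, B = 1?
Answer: -78136 + 39068*I ≈ -78136.0 + 39068.0*I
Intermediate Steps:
z(p) = √(1 + p) (z(p) = √(p + 1) = √(1 + p))
M(h) = -h - √(1 + h) (M(h) = √(1 + h)*(-1) - h = -√(1 + h) - h = -h - √(1 + h))
J = -39068
J*M(-2) = -39068*(-1*(-2) - √(1 - 2)) = -39068*(2 - √(-1)) = -39068*(2 - I) = -78136 + 39068*I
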